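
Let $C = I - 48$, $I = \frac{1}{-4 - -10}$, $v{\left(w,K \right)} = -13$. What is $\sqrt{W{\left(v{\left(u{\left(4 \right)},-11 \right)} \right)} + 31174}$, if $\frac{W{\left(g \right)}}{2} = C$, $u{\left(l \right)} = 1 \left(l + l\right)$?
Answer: $\frac{\sqrt{279705}}{3} \approx 176.29$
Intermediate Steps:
$u{\left(l \right)} = 2 l$ ($u{\left(l \right)} = 1 \cdot 2 l = 2 l$)
$I = \frac{1}{6}$ ($I = \frac{1}{-4 + 10} = \frac{1}{6} \approx 0.16667$)
$C = - \frac{287}{6}$ ($C = \frac{1}{6} - 48 = - \frac{287}{6} \approx -47.833$)
$W{\left(g \right)} = - \frac{287}{3}$ ($W{\left(g \right)} = 2 \left(- \frac{287}{6}\right) = - \frac{287}{3}$)
$\sqrt{W{\left(v{\left(u{\left(4 \right)},-11 \right)} \right)} + 31174} = \sqrt{- \frac{287}{3} + 31174} = \sqrt{\frac{93235}{3}} = \frac{\sqrt{279705}}{3}$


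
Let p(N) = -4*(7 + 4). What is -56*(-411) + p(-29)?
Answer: 22972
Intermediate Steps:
p(N) = -44 (p(N) = -4*11 = -44)
-56*(-411) + p(-29) = -56*(-411) - 44 = 23016 - 44 = 22972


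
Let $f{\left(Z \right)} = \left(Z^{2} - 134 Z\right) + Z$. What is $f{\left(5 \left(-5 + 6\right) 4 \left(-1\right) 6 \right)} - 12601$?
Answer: $17759$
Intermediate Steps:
$f{\left(Z \right)} = Z^{2} - 133 Z$
$f{\left(5 \left(-5 + 6\right) 4 \left(-1\right) 6 \right)} - 12601 = 5 \left(-5 + 6\right) 4 \left(-1\right) 6 \left(-133 + 5 \left(-5 + 6\right) 4 \left(-1\right) 6\right) - 12601 = 5 \cdot 1 \left(-4\right) 6 \left(-133 + 5 \cdot 1 \left(-4\right) 6\right) - 12601 = 5 \left(-4\right) 6 \left(-133 + 5 \left(-4\right) 6\right) - 12601 = \left(-20\right) 6 \left(-133 - 120\right) - 12601 = - 120 \left(-133 - 120\right) - 12601 = \left(-120\right) \left(-253\right) - 12601 = 30360 - 12601 = 17759$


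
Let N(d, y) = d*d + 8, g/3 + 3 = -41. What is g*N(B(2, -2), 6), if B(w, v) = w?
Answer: -1584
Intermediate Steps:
g = -132 (g = -9 + 3*(-41) = -9 - 123 = -132)
N(d, y) = 8 + d² (N(d, y) = d² + 8 = 8 + d²)
g*N(B(2, -2), 6) = -132*(8 + 2²) = -132*(8 + 4) = -132*12 = -1584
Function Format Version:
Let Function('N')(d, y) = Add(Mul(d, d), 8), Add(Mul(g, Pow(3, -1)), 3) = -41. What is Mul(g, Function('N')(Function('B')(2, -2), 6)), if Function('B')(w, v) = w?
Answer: -1584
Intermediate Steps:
g = -132 (g = Add(-9, Mul(3, -41)) = Add(-9, -123) = -132)
Function('N')(d, y) = Add(8, Pow(d, 2)) (Function('N')(d, y) = Add(Pow(d, 2), 8) = Add(8, Pow(d, 2)))
Mul(g, Function('N')(Function('B')(2, -2), 6)) = Mul(-132, Add(8, Pow(2, 2))) = Mul(-132, Add(8, 4)) = Mul(-132, 12) = -1584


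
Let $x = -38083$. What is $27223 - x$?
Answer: $65306$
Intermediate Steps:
$27223 - x = 27223 - -38083 = 27223 + 38083 = 65306$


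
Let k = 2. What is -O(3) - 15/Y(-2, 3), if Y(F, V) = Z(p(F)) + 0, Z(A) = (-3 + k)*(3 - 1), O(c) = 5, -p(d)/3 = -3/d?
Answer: 5/2 ≈ 2.5000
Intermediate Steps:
p(d) = 9/d (p(d) = -(-9)/d = 9/d)
Z(A) = -2 (Z(A) = (-3 + 2)*(3 - 1) = -1*2 = -2)
Y(F, V) = -2 (Y(F, V) = -2 + 0 = -2)
-O(3) - 15/Y(-2, 3) = -1*5 - 15/(-2) = -5 - 15*(-1/2) = -5 + 15/2 = 5/2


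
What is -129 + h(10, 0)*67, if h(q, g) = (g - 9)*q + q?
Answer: -5489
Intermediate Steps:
h(q, g) = q + q*(-9 + g) (h(q, g) = (-9 + g)*q + q = q*(-9 + g) + q = q + q*(-9 + g))
-129 + h(10, 0)*67 = -129 + (10*(-8 + 0))*67 = -129 + (10*(-8))*67 = -129 - 80*67 = -129 - 5360 = -5489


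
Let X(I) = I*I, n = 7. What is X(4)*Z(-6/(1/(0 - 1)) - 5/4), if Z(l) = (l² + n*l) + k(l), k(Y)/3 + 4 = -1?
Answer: 653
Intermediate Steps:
k(Y) = -15 (k(Y) = -12 + 3*(-1) = -12 - 3 = -15)
Z(l) = -15 + l² + 7*l (Z(l) = (l² + 7*l) - 15 = -15 + l² + 7*l)
X(I) = I²
X(4)*Z(-6/(1/(0 - 1)) - 5/4) = 4²*(-15 + (-6/(1/(0 - 1)) - 5/4)² + 7*(-6/(1/(0 - 1)) - 5/4)) = 16*(-15 + (-6/(1/(-1)) - 5*¼)² + 7*(-6/(1/(-1)) - 5*¼)) = 16*(-15 + (-6/(-1) - 5/4)² + 7*(-6/(-1) - 5/4)) = 16*(-15 + (-6*(-1) - 5/4)² + 7*(-6*(-1) - 5/4)) = 16*(-15 + (6 - 5/4)² + 7*(6 - 5/4)) = 16*(-15 + (19/4)² + 7*(19/4)) = 16*(-15 + 361/16 + 133/4) = 16*(653/16) = 653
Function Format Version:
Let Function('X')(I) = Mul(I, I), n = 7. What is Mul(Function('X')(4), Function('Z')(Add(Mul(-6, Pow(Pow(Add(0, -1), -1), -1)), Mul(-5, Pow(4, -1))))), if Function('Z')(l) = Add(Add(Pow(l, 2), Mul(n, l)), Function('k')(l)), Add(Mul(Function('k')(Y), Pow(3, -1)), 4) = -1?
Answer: 653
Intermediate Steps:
Function('k')(Y) = -15 (Function('k')(Y) = Add(-12, Mul(3, -1)) = Add(-12, -3) = -15)
Function('Z')(l) = Add(-15, Pow(l, 2), Mul(7, l)) (Function('Z')(l) = Add(Add(Pow(l, 2), Mul(7, l)), -15) = Add(-15, Pow(l, 2), Mul(7, l)))
Function('X')(I) = Pow(I, 2)
Mul(Function('X')(4), Function('Z')(Add(Mul(-6, Pow(Pow(Add(0, -1), -1), -1)), Mul(-5, Pow(4, -1))))) = Mul(Pow(4, 2), Add(-15, Pow(Add(Mul(-6, Pow(Pow(Add(0, -1), -1), -1)), Mul(-5, Pow(4, -1))), 2), Mul(7, Add(Mul(-6, Pow(Pow(Add(0, -1), -1), -1)), Mul(-5, Pow(4, -1)))))) = Mul(16, Add(-15, Pow(Add(Mul(-6, Pow(Pow(-1, -1), -1)), Mul(-5, Rational(1, 4))), 2), Mul(7, Add(Mul(-6, Pow(Pow(-1, -1), -1)), Mul(-5, Rational(1, 4)))))) = Mul(16, Add(-15, Pow(Add(Mul(-6, Pow(-1, -1)), Rational(-5, 4)), 2), Mul(7, Add(Mul(-6, Pow(-1, -1)), Rational(-5, 4))))) = Mul(16, Add(-15, Pow(Add(Mul(-6, -1), Rational(-5, 4)), 2), Mul(7, Add(Mul(-6, -1), Rational(-5, 4))))) = Mul(16, Add(-15, Pow(Add(6, Rational(-5, 4)), 2), Mul(7, Add(6, Rational(-5, 4))))) = Mul(16, Add(-15, Pow(Rational(19, 4), 2), Mul(7, Rational(19, 4)))) = Mul(16, Add(-15, Rational(361, 16), Rational(133, 4))) = Mul(16, Rational(653, 16)) = 653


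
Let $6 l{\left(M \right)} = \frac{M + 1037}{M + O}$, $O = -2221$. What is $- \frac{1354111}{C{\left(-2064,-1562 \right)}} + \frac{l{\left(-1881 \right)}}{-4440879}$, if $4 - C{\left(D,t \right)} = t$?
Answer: $- \frac{1370396867281129}{1584834252246} \approx -864.69$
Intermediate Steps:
$C{\left(D,t \right)} = 4 - t$
$l{\left(M \right)} = \frac{1037 + M}{6 \left(-2221 + M\right)}$ ($l{\left(M \right)} = \frac{\left(M + 1037\right) \frac{1}{M - 2221}}{6} = \frac{\left(1037 + M\right) \frac{1}{-2221 + M}}{6} = \frac{\frac{1}{-2221 + M} \left(1037 + M\right)}{6} = \frac{1037 + M}{6 \left(-2221 + M\right)}$)
$- \frac{1354111}{C{\left(-2064,-1562 \right)}} + \frac{l{\left(-1881 \right)}}{-4440879} = - \frac{1354111}{4 - -1562} + \frac{\frac{1}{6} \frac{1}{-2221 - 1881} \left(1037 - 1881\right)}{-4440879} = - \frac{1354111}{4 + 1562} + \frac{1}{6} \frac{1}{-4102} \left(-844\right) \left(- \frac{1}{4440879}\right) = - \frac{1354111}{1566} + \frac{1}{6} \left(- \frac{1}{4102}\right) \left(-844\right) \left(- \frac{1}{4440879}\right) = \left(-1354111\right) \frac{1}{1566} + \frac{211}{6153} \left(- \frac{1}{4440879}\right) = - \frac{1354111}{1566} - \frac{211}{27324728487} = - \frac{1370396867281129}{1584834252246}$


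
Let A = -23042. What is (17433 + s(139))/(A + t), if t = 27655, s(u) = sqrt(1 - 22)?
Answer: 17433/4613 + I*sqrt(21)/4613 ≈ 3.7791 + 0.0009934*I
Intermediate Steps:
s(u) = I*sqrt(21) (s(u) = sqrt(-21) = I*sqrt(21))
(17433 + s(139))/(A + t) = (17433 + I*sqrt(21))/(-23042 + 27655) = (17433 + I*sqrt(21))/4613 = (17433 + I*sqrt(21))*(1/4613) = 17433/4613 + I*sqrt(21)/4613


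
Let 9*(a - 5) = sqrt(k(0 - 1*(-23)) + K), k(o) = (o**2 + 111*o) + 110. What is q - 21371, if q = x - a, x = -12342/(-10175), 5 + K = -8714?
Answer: -19771678/925 - I*sqrt(5527)/9 ≈ -21375.0 - 8.2604*I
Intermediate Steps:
K = -8719 (K = -5 - 8714 = -8719)
k(o) = 110 + o**2 + 111*o
x = 1122/925 (x = -12342*(-1/10175) = 1122/925 ≈ 1.2130)
a = 5 + I*sqrt(5527)/9 (a = 5 + sqrt((110 + (0 - 1*(-23))**2 + 111*(0 - 1*(-23))) - 8719)/9 = 5 + sqrt((110 + (0 + 23)**2 + 111*(0 + 23)) - 8719)/9 = 5 + sqrt((110 + 23**2 + 111*23) - 8719)/9 = 5 + sqrt((110 + 529 + 2553) - 8719)/9 = 5 + sqrt(3192 - 8719)/9 = 5 + sqrt(-5527)/9 = 5 + (I*sqrt(5527))/9 = 5 + I*sqrt(5527)/9 ≈ 5.0 + 8.2604*I)
q = -3503/925 - I*sqrt(5527)/9 (q = 1122/925 - (5 + I*sqrt(5527)/9) = 1122/925 + (-5 - I*sqrt(5527)/9) = -3503/925 - I*sqrt(5527)/9 ≈ -3.787 - 8.2604*I)
q - 21371 = (-3503/925 - I*sqrt(5527)/9) - 21371 = -19771678/925 - I*sqrt(5527)/9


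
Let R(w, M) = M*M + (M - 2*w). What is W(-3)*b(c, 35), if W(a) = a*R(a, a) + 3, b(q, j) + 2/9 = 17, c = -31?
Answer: -1661/3 ≈ -553.67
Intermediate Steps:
R(w, M) = M + M**2 - 2*w (R(w, M) = M**2 + (M - 2*w) = M + M**2 - 2*w)
b(q, j) = 151/9 (b(q, j) = -2/9 + 17 = 151/9)
W(a) = 3 + a*(a**2 - a) (W(a) = a*(a + a**2 - 2*a) + 3 = a*(a**2 - a) + 3 = 3 + a*(a**2 - a))
W(-3)*b(c, 35) = (3 + (-3)**2*(-1 - 3))*(151/9) = (3 + 9*(-4))*(151/9) = (3 - 36)*(151/9) = -33*151/9 = -1661/3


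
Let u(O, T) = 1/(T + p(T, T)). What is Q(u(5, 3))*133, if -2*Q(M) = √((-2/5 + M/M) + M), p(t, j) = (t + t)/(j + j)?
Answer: -133*√85/20 ≈ -61.310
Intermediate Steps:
p(t, j) = t/j (p(t, j) = (2*t)/((2*j)) = (2*t)*(1/(2*j)) = t/j)
u(O, T) = 1/(1 + T) (u(O, T) = 1/(T + T/T) = 1/(T + 1) = 1/(1 + T))
Q(M) = -√(⅗ + M)/2 (Q(M) = -√((-2/5 + M/M) + M)/2 = -√((-2*⅕ + 1) + M)/2 = -√((-⅖ + 1) + M)/2 = -√(⅗ + M)/2)
Q(u(5, 3))*133 = -√(15 + 25/(1 + 3))/10*133 = -√(15 + 25/4)/10*133 = -√85/20*133 = -133*√85/20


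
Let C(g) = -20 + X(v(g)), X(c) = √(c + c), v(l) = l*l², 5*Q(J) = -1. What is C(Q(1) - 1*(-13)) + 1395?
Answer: 1375 + 512*√10/25 ≈ 1439.8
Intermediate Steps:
Q(J) = -⅕ (Q(J) = (⅕)*(-1) = -⅕)
v(l) = l³
X(c) = √2*√c (X(c) = √(2*c) = √2*√c)
C(g) = -20 + √2*√(g³)
C(Q(1) - 1*(-13)) + 1395 = (-20 + √2*√((-⅕ - 1*(-13))³)) + 1395 = (-20 + √2*√((-⅕ + 13)³)) + 1395 = (-20 + √2*√((64/5)³)) + 1395 = (-20 + √2*√(262144/125)) + 1395 = (-20 + √2*(512*√5/25)) + 1395 = (-20 + 512*√10/25) + 1395 = 1375 + 512*√10/25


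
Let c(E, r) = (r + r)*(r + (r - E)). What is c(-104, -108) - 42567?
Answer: -18375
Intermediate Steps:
c(E, r) = 2*r*(-E + 2*r) (c(E, r) = (2*r)*(-E + 2*r) = 2*r*(-E + 2*r))
c(-104, -108) - 42567 = 2*(-108)*(-1*(-104) + 2*(-108)) - 42567 = 2*(-108)*(104 - 216) - 42567 = 2*(-108)*(-112) - 42567 = 24192 - 42567 = -18375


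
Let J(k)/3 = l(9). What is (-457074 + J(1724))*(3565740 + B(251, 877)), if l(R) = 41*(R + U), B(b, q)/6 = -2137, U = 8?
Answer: -1616517290394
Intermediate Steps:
B(b, q) = -12822 (B(b, q) = 6*(-2137) = -12822)
l(R) = 328 + 41*R (l(R) = 41*(R + 8) = 41*(8 + R) = 328 + 41*R)
J(k) = 2091 (J(k) = 3*(328 + 41*9) = 3*(328 + 369) = 3*697 = 2091)
(-457074 + J(1724))*(3565740 + B(251, 877)) = (-457074 + 2091)*(3565740 - 12822) = -454983*3552918 = -1616517290394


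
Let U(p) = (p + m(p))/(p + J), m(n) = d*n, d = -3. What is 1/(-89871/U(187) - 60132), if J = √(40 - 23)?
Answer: -6946489/105113609164 - 329527*√17/315340827492 ≈ -7.0394e-5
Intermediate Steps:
m(n) = -3*n
J = √17 ≈ 4.1231
U(p) = -2*p/(p + √17) (U(p) = (p - 3*p)/(p + √17) = (-2*p)/(p + √17) = -2*p/(p + √17))
1/(-89871/U(187) - 60132) = 1/(-(-89871/2 - 89871*√17/374) - 60132) = 1/(-89871*(-½ - √17/374) - 60132) = 1/((89871/2 + 89871*√17/374) - 60132) = 1/(-30393/2 + 89871*√17/374)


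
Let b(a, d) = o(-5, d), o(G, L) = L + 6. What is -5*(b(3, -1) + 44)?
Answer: -245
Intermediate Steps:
o(G, L) = 6 + L
b(a, d) = 6 + d
-5*(b(3, -1) + 44) = -5*((6 - 1) + 44) = -5*(5 + 44) = -5*49 = -245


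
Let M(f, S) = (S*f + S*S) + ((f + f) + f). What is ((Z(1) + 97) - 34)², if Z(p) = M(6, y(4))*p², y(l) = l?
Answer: 14641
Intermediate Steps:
M(f, S) = S² + 3*f + S*f (M(f, S) = (S*f + S²) + (2*f + f) = (S² + S*f) + 3*f = S² + 3*f + S*f)
Z(p) = 58*p² (Z(p) = (4² + 3*6 + 4*6)*p² = (16 + 18 + 24)*p² = 58*p²)
((Z(1) + 97) - 34)² = ((58*1² + 97) - 34)² = ((58*1 + 97) - 34)² = ((58 + 97) - 34)² = (155 - 34)² = 121² = 14641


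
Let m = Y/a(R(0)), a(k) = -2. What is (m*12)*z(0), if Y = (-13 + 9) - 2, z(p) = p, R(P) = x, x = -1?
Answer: 0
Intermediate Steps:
R(P) = -1
Y = -6 (Y = -4 - 2 = -6)
m = 3 (m = -6/(-2) = -6*(-½) = 3)
(m*12)*z(0) = (3*12)*0 = 36*0 = 0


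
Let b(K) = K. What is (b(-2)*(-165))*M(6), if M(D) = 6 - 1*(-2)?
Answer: 2640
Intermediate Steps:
M(D) = 8 (M(D) = 6 + 2 = 8)
(b(-2)*(-165))*M(6) = -2*(-165)*8 = 330*8 = 2640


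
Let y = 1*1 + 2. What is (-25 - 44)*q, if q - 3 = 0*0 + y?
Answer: -414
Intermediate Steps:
y = 3 (y = 1 + 2 = 3)
q = 6 (q = 3 + (0*0 + 3) = 3 + (0 + 3) = 3 + 3 = 6)
(-25 - 44)*q = (-25 - 44)*6 = -69*6 = -414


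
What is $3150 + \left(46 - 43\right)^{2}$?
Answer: $3159$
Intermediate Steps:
$3150 + \left(46 - 43\right)^{2} = 3150 + 3^{2} = 3150 + 9 = 3159$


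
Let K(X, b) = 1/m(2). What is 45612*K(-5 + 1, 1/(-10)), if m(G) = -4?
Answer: -11403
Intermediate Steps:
K(X, b) = -1/4 (K(X, b) = 1/(-4) = -1/4)
45612*K(-5 + 1, 1/(-10)) = 45612*(-1/4) = -11403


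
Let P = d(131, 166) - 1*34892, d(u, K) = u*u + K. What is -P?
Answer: 17565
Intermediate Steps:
d(u, K) = K + u**2 (d(u, K) = u**2 + K = K + u**2)
P = -17565 (P = (166 + 131**2) - 1*34892 = (166 + 17161) - 34892 = 17327 - 34892 = -17565)
-P = -1*(-17565) = 17565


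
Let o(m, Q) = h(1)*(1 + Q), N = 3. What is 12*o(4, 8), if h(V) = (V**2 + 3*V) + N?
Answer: 756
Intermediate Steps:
h(V) = 3 + V**2 + 3*V (h(V) = (V**2 + 3*V) + 3 = 3 + V**2 + 3*V)
o(m, Q) = 7 + 7*Q (o(m, Q) = (3 + 1**2 + 3*1)*(1 + Q) = (3 + 1 + 3)*(1 + Q) = 7*(1 + Q) = 7 + 7*Q)
12*o(4, 8) = 12*(7 + 7*8) = 12*(7 + 56) = 12*63 = 756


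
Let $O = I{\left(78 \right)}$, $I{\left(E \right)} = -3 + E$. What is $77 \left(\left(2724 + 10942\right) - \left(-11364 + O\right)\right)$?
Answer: $1921535$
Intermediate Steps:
$O = 75$ ($O = -3 + 78 = 75$)
$77 \left(\left(2724 + 10942\right) - \left(-11364 + O\right)\right) = 77 \left(\left(2724 + 10942\right) - \left(-11364 + 75\right)\right) = 77 \left(13666 - -11289\right) = 77 \left(13666 + 11289\right) = 77 \cdot 24955 = 1921535$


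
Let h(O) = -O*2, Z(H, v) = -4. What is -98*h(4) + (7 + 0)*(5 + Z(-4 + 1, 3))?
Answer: 791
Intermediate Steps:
h(O) = -2*O
-98*h(4) + (7 + 0)*(5 + Z(-4 + 1, 3)) = -(-196)*4 + (7 + 0)*(5 - 4) = -98*(-8) + 7*1 = 784 + 7 = 791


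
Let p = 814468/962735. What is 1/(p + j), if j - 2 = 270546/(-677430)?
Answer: 21739519035/53188403201 ≈ 0.40873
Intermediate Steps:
p = 814468/962735 (p = 814468*(1/962735) = 814468/962735 ≈ 0.84599)
j = 180719/112905 (j = 2 + 270546/(-677430) = 2 + 270546*(-1/677430) = 2 - 45091/112905 = 180719/112905 ≈ 1.6006)
1/(p + j) = 1/(814468/962735 + 180719/112905) = 1/(53188403201/21739519035) = 21739519035/53188403201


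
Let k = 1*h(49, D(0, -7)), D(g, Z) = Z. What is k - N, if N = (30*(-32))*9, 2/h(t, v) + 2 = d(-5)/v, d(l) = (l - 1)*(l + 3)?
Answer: 112313/13 ≈ 8639.5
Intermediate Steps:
d(l) = (-1 + l)*(3 + l)
h(t, v) = 2/(-2 + 12/v) (h(t, v) = 2/(-2 + (-3 + (-5)**2 + 2*(-5))/v) = 2/(-2 + (-3 + 25 - 10)/v) = 2/(-2 + 12/v))
k = -7/13 (k = 1*(-1*(-7)/(-6 - 7)) = 1*(-1*(-7)/(-13)) = 1*(-1*(-7)*(-1/13)) = 1*(-7/13) = -7/13 ≈ -0.53846)
N = -8640 (N = -960*9 = -8640)
k - N = -7/13 - 1*(-8640) = -7/13 + 8640 = 112313/13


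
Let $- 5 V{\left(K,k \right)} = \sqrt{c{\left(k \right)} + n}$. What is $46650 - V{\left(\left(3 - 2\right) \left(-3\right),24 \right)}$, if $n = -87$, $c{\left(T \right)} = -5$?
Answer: $46650 + \frac{2 i \sqrt{23}}{5} \approx 46650.0 + 1.9183 i$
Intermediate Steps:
$V{\left(K,k \right)} = - \frac{2 i \sqrt{23}}{5}$ ($V{\left(K,k \right)} = - \frac{\sqrt{-5 - 87}}{5} = - \frac{\sqrt{-92}}{5} = - \frac{2 i \sqrt{23}}{5}$)
$46650 - V{\left(\left(3 - 2\right) \left(-3\right),24 \right)} = 46650 - - \frac{2 i \sqrt{23}}{5} = 46650 + \frac{2 i \sqrt{23}}{5}$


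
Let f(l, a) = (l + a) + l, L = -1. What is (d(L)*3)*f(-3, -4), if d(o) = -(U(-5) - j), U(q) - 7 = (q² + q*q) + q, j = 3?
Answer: 1470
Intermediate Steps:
U(q) = 7 + q + 2*q² (U(q) = 7 + ((q² + q*q) + q) = 7 + ((q² + q²) + q) = 7 + (2*q² + q) = 7 + (q + 2*q²) = 7 + q + 2*q²)
f(l, a) = a + 2*l (f(l, a) = (a + l) + l = a + 2*l)
d(o) = -49 (d(o) = -((7 - 5 + 2*(-5)²) - 1*3) = -((7 - 5 + 2*25) - 3) = -((7 - 5 + 50) - 3) = -(52 - 3) = -1*49 = -49)
(d(L)*3)*f(-3, -4) = (-49*3)*(-4 + 2*(-3)) = -147*(-4 - 6) = -147*(-10) = 1470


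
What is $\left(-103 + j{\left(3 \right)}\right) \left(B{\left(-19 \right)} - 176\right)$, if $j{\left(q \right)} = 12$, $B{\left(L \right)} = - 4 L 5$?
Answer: $-18564$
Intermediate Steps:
$B{\left(L \right)} = - 20 L$
$\left(-103 + j{\left(3 \right)}\right) \left(B{\left(-19 \right)} - 176\right) = \left(-103 + 12\right) \left(\left(-20\right) \left(-19\right) - 176\right) = - 91 \left(380 - 176\right) = \left(-91\right) 204 = -18564$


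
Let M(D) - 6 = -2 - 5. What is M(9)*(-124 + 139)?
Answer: -15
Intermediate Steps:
M(D) = -1 (M(D) = 6 + (-2 - 5) = 6 - 7 = -1)
M(9)*(-124 + 139) = -(-124 + 139) = -1*15 = -15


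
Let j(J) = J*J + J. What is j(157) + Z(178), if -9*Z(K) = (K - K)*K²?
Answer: 24806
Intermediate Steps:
Z(K) = 0 (Z(K) = -(K - K)*K²/9 = -0*K² = -⅑*0 = 0)
j(J) = J + J² (j(J) = J² + J = J + J²)
j(157) + Z(178) = 157*(1 + 157) + 0 = 157*158 + 0 = 24806 + 0 = 24806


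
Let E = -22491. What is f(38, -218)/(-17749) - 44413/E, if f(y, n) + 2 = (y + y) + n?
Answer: 791525041/399192759 ≈ 1.9828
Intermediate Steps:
f(y, n) = -2 + n + 2*y (f(y, n) = -2 + ((y + y) + n) = -2 + (2*y + n) = -2 + (n + 2*y) = -2 + n + 2*y)
f(38, -218)/(-17749) - 44413/E = (-2 - 218 + 2*38)/(-17749) - 44413/(-22491) = (-2 - 218 + 76)*(-1/17749) - 44413*(-1/22491) = -144*(-1/17749) + 44413/22491 = 144/17749 + 44413/22491 = 791525041/399192759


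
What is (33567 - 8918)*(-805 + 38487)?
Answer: 928823618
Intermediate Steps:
(33567 - 8918)*(-805 + 38487) = 24649*37682 = 928823618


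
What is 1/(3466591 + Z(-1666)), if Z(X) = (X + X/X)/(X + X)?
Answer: 3332/11550682877 ≈ 2.8847e-7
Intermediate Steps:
Z(X) = (1 + X)/(2*X) (Z(X) = (X + 1)/((2*X)) = (1 + X)*(1/(2*X)) = (1 + X)/(2*X))
1/(3466591 + Z(-1666)) = 1/(3466591 + (1/2)*(1 - 1666)/(-1666)) = 1/(3466591 + (1/2)*(-1/1666)*(-1665)) = 1/(3466591 + 1665/3332) = 1/(11550682877/3332) = 3332/11550682877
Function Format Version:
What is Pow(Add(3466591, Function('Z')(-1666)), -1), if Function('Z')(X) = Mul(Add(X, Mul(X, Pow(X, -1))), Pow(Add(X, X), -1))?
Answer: Rational(3332, 11550682877) ≈ 2.8847e-7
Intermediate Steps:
Function('Z')(X) = Mul(Rational(1, 2), Pow(X, -1), Add(1, X)) (Function('Z')(X) = Mul(Add(X, 1), Pow(Mul(2, X), -1)) = Mul(Add(1, X), Mul(Rational(1, 2), Pow(X, -1))) = Mul(Rational(1, 2), Pow(X, -1), Add(1, X)))
Pow(Add(3466591, Function('Z')(-1666)), -1) = Pow(Add(3466591, Mul(Rational(1, 2), Pow(-1666, -1), Add(1, -1666))), -1) = Pow(Add(3466591, Mul(Rational(1, 2), Rational(-1, 1666), -1665)), -1) = Pow(Add(3466591, Rational(1665, 3332)), -1) = Pow(Rational(11550682877, 3332), -1) = Rational(3332, 11550682877)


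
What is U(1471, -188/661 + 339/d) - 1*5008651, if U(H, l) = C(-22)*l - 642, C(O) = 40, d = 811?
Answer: -2685333843363/536071 ≈ -5.0093e+6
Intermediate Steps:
U(H, l) = -642 + 40*l (U(H, l) = 40*l - 642 = -642 + 40*l)
U(1471, -188/661 + 339/d) - 1*5008651 = (-642 + 40*(-188/661 + 339/811)) - 1*5008651 = (-642 + 40*(-188*1/661 + 339*(1/811))) - 5008651 = (-642 + 40*(-188/661 + 339/811)) - 5008651 = (-642 + 40*(71611/536071)) - 5008651 = (-642 + 2864440/536071) - 5008651 = -341293142/536071 - 5008651 = -2685333843363/536071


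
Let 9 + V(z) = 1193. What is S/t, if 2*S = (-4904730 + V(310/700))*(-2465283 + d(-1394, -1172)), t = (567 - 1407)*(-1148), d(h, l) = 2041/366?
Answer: 740118443809/118080 ≈ 6.2679e+6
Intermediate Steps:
d(h, l) = 2041/366 (d(h, l) = 2041*(1/366) = 2041/366)
t = 964320 (t = -840*(-1148) = 964320)
V(z) = 1184 (V(z) = -9 + 1193 = 1184)
S = 36265803746641/6 (S = ((-4904730 + 1184)*(-2465283 + 2041/366))/2 = (-4903546*(-902291537/366))/2 = (1/2)*(36265803746641/3) = 36265803746641/6 ≈ 6.0443e+12)
S/t = (36265803746641/6)/964320 = (36265803746641/6)*(1/964320) = 740118443809/118080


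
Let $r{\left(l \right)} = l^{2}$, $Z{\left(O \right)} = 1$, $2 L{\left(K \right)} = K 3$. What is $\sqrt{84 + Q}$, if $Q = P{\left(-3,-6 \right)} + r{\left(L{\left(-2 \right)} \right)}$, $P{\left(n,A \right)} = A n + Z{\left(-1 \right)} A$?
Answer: $\sqrt{105} \approx 10.247$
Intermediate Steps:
$L{\left(K \right)} = \frac{3 K}{2}$ ($L{\left(K \right)} = \frac{K 3}{2} = \frac{3 K}{2}$)
$P{\left(n,A \right)} = A + A n$ ($P{\left(n,A \right)} = A n + 1 A = A n + A = A + A n$)
$Q = 21$ ($Q = - 6 \left(1 - 3\right) + \left(\frac{3}{2} \left(-2\right)\right)^{2} = \left(-6\right) \left(-2\right) + \left(-3\right)^{2} = 12 + 9 = 21$)
$\sqrt{84 + Q} = \sqrt{84 + 21} = \sqrt{105}$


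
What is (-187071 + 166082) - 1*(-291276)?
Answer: 270287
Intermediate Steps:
(-187071 + 166082) - 1*(-291276) = -20989 + 291276 = 270287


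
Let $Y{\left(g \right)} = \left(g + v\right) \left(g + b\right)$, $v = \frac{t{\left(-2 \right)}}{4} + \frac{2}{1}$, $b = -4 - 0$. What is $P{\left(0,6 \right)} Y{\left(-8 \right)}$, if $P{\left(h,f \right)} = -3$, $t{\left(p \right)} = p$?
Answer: $-234$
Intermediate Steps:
$b = -4$ ($b = -4 + 0 = -4$)
$v = \frac{3}{2}$ ($v = - \frac{2}{4} + \frac{2}{1} = \left(-2\right) \frac{1}{4} + 2 \cdot 1 = - \frac{1}{2} + 2 = \frac{3}{2} \approx 1.5$)
$Y{\left(g \right)} = \left(-4 + g\right) \left(\frac{3}{2} + g\right)$ ($Y{\left(g \right)} = \left(g + \frac{3}{2}\right) \left(g - 4\right) = \left(\frac{3}{2} + g\right) \left(-4 + g\right) = \left(-4 + g\right) \left(\frac{3}{2} + g\right)$)
$P{\left(0,6 \right)} Y{\left(-8 \right)} = - 3 \left(-6 + \left(-8\right)^{2} - -20\right) = - 3 \left(-6 + 64 + 20\right) = \left(-3\right) 78 = -234$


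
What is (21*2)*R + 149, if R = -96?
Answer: -3883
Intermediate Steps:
(21*2)*R + 149 = (21*2)*(-96) + 149 = 42*(-96) + 149 = -4032 + 149 = -3883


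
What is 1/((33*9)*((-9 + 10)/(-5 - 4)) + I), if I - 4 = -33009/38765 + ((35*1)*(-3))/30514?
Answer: -1182875210/35314688041 ≈ -0.033495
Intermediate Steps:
I = 3720193889/1182875210 (I = 4 + (-33009/38765 + ((35*1)*(-3))/30514) = 4 + (-33009*1/38765 + (35*(-3))*(1/30514)) = 4 + (-33009/38765 - 105*1/30514) = 4 + (-33009/38765 - 105/30514) = 4 - 1011306951/1182875210 = 3720193889/1182875210 ≈ 3.1450)
1/((33*9)*((-9 + 10)/(-5 - 4)) + I) = 1/((33*9)*((-9 + 10)/(-5 - 4)) + 3720193889/1182875210) = 1/(297*(1/(-9)) + 3720193889/1182875210) = 1/(297*(1*(-⅑)) + 3720193889/1182875210) = 1/(297*(-⅑) + 3720193889/1182875210) = 1/(-33 + 3720193889/1182875210) = 1/(-35314688041/1182875210) = -1182875210/35314688041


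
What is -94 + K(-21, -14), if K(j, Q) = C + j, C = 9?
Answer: -106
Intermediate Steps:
K(j, Q) = 9 + j
-94 + K(-21, -14) = -94 + (9 - 21) = -94 - 12 = -106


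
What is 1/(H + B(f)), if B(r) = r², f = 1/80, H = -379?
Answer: -6400/2425599 ≈ -0.0026385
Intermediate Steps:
f = 1/80 ≈ 0.012500
1/(H + B(f)) = 1/(-379 + (1/80)²) = 1/(-379 + 1/6400) = 1/(-2425599/6400) = -6400/2425599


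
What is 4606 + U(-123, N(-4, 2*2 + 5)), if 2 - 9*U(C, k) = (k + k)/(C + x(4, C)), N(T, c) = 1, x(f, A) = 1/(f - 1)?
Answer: 7627907/1656 ≈ 4606.2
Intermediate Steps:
x(f, A) = 1/(-1 + f)
U(C, k) = 2/9 - 2*k/(9*(1/3 + C)) (U(C, k) = 2/9 - (k + k)/(9*(C + 1/(-1 + 4))) = 2/9 - 2*k/(9*(C + 1/3)) = 2/9 - 2*k/(9*(1/3 + C)))
4606 + U(-123, N(-4, 2*2 + 5)) = 4606 + 2*(1 - 3*1 + 3*(-123))/(9*(1 + 3*(-123))) = 4606 + 2*(1 - 3 - 369)/(9*(1 - 369)) = 4606 + (2/9)*(-371)/(-368) = 4606 + (2/9)*(-1/368)*(-371) = 4606 + 371/1656 = 7627907/1656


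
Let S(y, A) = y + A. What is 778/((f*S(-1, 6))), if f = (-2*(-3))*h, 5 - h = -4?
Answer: 389/135 ≈ 2.8815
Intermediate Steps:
h = 9 (h = 5 - 1*(-4) = 5 + 4 = 9)
f = 54 (f = -2*(-3)*9 = 6*9 = 54)
S(y, A) = A + y
778/((f*S(-1, 6))) = 778/((54*(6 - 1))) = 778/((54*5)) = 778/270 = 778*(1/270) = 389/135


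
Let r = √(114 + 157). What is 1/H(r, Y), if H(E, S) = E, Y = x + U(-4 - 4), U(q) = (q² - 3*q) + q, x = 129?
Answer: √271/271 ≈ 0.060746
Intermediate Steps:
U(q) = q² - 2*q
Y = 209 (Y = 129 + (-4 - 4)*(-2 + (-4 - 4)) = 129 - 8*(-2 - 8) = 129 - 8*(-10) = 129 + 80 = 209)
r = √271 ≈ 16.462
1/H(r, Y) = 1/(√271) = √271/271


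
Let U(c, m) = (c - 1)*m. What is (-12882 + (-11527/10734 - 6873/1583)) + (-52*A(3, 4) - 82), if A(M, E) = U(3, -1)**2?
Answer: -223909618607/16991922 ≈ -13177.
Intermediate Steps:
U(c, m) = m*(-1 + c) (U(c, m) = (-1 + c)*m = m*(-1 + c))
A(M, E) = 4 (A(M, E) = (-(-1 + 3))**2 = (-1*2)**2 = (-2)**2 = 4)
(-12882 + (-11527/10734 - 6873/1583)) + (-52*A(3, 4) - 82) = (-12882 + (-11527/10734 - 6873/1583)) + (-52*4 - 82) = (-12882 + (-11527*1/10734 - 6873*1/1583)) + (-208 - 82) = (-12882 + (-11527/10734 - 6873/1583)) - 290 = (-12882 - 92022023/16991922) - 290 = -218981961227/16991922 - 290 = -223909618607/16991922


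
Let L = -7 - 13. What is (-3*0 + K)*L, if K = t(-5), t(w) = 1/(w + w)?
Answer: 2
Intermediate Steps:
t(w) = 1/(2*w)
K = -⅒ (K = (½)/(-5) = (½)*(-⅕) = -⅒ ≈ -0.10000)
L = -20
(-3*0 + K)*L = (-3*0 - ⅒)*(-20) = (0 - ⅒)*(-20) = -⅒*(-20) = 2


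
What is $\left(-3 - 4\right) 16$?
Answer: $-112$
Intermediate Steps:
$\left(-3 - 4\right) 16 = \left(-7\right) 16 = -112$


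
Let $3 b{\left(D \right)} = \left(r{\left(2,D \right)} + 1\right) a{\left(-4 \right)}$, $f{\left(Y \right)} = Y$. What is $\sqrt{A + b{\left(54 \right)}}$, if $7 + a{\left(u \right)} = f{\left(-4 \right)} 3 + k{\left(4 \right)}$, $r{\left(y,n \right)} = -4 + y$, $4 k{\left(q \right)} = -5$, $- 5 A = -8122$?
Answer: $\frac{\sqrt{163115}}{10} \approx 40.388$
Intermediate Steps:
$A = \frac{8122}{5}$ ($A = \left(- \frac{1}{5}\right) \left(-8122\right) = \frac{8122}{5} \approx 1624.4$)
$k{\left(q \right)} = - \frac{5}{4}$ ($k{\left(q \right)} = \frac{1}{4} \left(-5\right) = - \frac{5}{4}$)
$a{\left(u \right)} = - \frac{81}{4}$ ($a{\left(u \right)} = -7 - \frac{53}{4} = - \frac{81}{4}$)
$b{\left(D \right)} = \frac{27}{4}$ ($b{\left(D \right)} = \frac{\left(\left(-4 + 2\right) + 1\right) \left(- \frac{81}{4}\right)}{3} = \frac{\left(-2 + 1\right) \left(- \frac{81}{4}\right)}{3} = \frac{\left(-1\right) \left(- \frac{81}{4}\right)}{3} = \frac{1}{3} \cdot \frac{81}{4} = \frac{27}{4}$)
$\sqrt{A + b{\left(54 \right)}} = \sqrt{\frac{8122}{5} + \frac{27}{4}} = \sqrt{\frac{32623}{20}} = \frac{\sqrt{163115}}{10}$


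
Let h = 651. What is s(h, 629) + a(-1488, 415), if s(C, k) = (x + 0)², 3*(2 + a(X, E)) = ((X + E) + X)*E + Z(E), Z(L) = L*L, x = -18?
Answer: -889624/3 ≈ -2.9654e+5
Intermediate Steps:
Z(L) = L²
a(X, E) = -2 + E²/3 + E*(E + 2*X)/3 (a(X, E) = -2 + (((X + E) + X)*E + E²)/3 = -2 + (((E + X) + X)*E + E²)/3 = -2 + ((E + 2*X)*E + E²)/3 = -2 + (E*(E + 2*X) + E²)/3 = -2 + (E² + E*(E + 2*X))/3 = -2 + (E²/3 + E*(E + 2*X)/3) = -2 + E²/3 + E*(E + 2*X)/3)
s(C, k) = 324 (s(C, k) = (-18 + 0)² = (-18)² = 324)
s(h, 629) + a(-1488, 415) = 324 + (-2 + (⅔)*415² + (⅔)*415*(-1488)) = 324 + (-2 + (⅔)*172225 - 411680) = 324 + (-2 + 344450/3 - 411680) = 324 - 890596/3 = -889624/3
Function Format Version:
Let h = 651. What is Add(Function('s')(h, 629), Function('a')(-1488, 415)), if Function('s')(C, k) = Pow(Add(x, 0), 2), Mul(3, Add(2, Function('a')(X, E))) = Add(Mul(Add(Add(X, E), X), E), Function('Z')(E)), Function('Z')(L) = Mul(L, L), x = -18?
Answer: Rational(-889624, 3) ≈ -2.9654e+5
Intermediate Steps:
Function('Z')(L) = Pow(L, 2)
Function('a')(X, E) = Add(-2, Mul(Rational(1, 3), Pow(E, 2)), Mul(Rational(1, 3), E, Add(E, Mul(2, X)))) (Function('a')(X, E) = Add(-2, Mul(Rational(1, 3), Add(Mul(Add(Add(X, E), X), E), Pow(E, 2)))) = Add(-2, Mul(Rational(1, 3), Add(Mul(Add(Add(E, X), X), E), Pow(E, 2)))) = Add(-2, Mul(Rational(1, 3), Add(Mul(Add(E, Mul(2, X)), E), Pow(E, 2)))) = Add(-2, Mul(Rational(1, 3), Add(Mul(E, Add(E, Mul(2, X))), Pow(E, 2)))) = Add(-2, Mul(Rational(1, 3), Add(Pow(E, 2), Mul(E, Add(E, Mul(2, X)))))) = Add(-2, Add(Mul(Rational(1, 3), Pow(E, 2)), Mul(Rational(1, 3), E, Add(E, Mul(2, X))))) = Add(-2, Mul(Rational(1, 3), Pow(E, 2)), Mul(Rational(1, 3), E, Add(E, Mul(2, X)))))
Function('s')(C, k) = 324 (Function('s')(C, k) = Pow(Add(-18, 0), 2) = Pow(-18, 2) = 324)
Add(Function('s')(h, 629), Function('a')(-1488, 415)) = Add(324, Add(-2, Mul(Rational(2, 3), Pow(415, 2)), Mul(Rational(2, 3), 415, -1488))) = Add(324, Add(-2, Mul(Rational(2, 3), 172225), -411680)) = Add(324, Add(-2, Rational(344450, 3), -411680)) = Add(324, Rational(-890596, 3)) = Rational(-889624, 3)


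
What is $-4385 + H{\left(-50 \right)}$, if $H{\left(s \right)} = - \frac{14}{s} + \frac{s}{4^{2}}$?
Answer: $- \frac{877569}{200} \approx -4387.8$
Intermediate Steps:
$H{\left(s \right)} = - \frac{14}{s} + \frac{s}{16}$
$-4385 + H{\left(-50 \right)} = -4385 + \left(- \frac{14}{-50} + \frac{1}{16} \left(-50\right)\right) = -4385 - \frac{569}{200} = - \frac{877569}{200}$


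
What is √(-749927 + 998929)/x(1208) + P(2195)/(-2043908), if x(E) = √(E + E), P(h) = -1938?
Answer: 969/1021954 + √37599302/604 ≈ 10.153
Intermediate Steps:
x(E) = √2*√E (x(E) = √(2*E) = √2*√E)
√(-749927 + 998929)/x(1208) + P(2195)/(-2043908) = √(-749927 + 998929)/((√2*√1208)) - 1938/(-2043908) = √249002/((√2*(2*√302))) - 1938*(-1/2043908) = √249002/((4*√151)) + 969/1021954 = √249002*(√151/604) + 969/1021954 = √37599302/604 + 969/1021954 = 969/1021954 + √37599302/604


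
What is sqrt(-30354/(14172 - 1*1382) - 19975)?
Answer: I*sqrt(816995156290)/6395 ≈ 141.34*I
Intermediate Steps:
sqrt(-30354/(14172 - 1*1382) - 19975) = sqrt(-30354/(14172 - 1382) - 19975) = sqrt(-30354/12790 - 19975) = sqrt(-30354*1/12790 - 19975) = sqrt(-15177/6395 - 19975) = sqrt(-127755302/6395) = I*sqrt(816995156290)/6395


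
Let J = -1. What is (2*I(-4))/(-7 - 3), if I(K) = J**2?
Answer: -1/5 ≈ -0.20000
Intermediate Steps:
I(K) = 1 (I(K) = (-1)**2 = 1)
(2*I(-4))/(-7 - 3) = (2*1)/(-7 - 3) = 2/(-10) = 2*(-1/10) = -1/5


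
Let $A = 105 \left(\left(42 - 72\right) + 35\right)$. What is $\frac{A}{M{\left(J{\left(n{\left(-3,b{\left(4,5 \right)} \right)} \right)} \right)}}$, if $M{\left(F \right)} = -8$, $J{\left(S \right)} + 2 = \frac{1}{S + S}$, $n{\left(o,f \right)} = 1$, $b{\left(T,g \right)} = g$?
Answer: $- \frac{525}{8} \approx -65.625$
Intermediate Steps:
$J{\left(S \right)} = -2 + \frac{1}{2 S}$ ($J{\left(S \right)} = -2 + \frac{1}{S + S} = -2 + \frac{1}{2 S}$)
$A = 525$ ($A = 105 \left(-30 + 35\right) = 105 \cdot 5 = 525$)
$\frac{A}{M{\left(J{\left(n{\left(-3,b{\left(4,5 \right)} \right)} \right)} \right)}} = \frac{525}{-8} = 525 \left(- \frac{1}{8}\right) = - \frac{525}{8}$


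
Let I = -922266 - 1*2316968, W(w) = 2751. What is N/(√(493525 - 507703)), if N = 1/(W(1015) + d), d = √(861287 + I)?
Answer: -√14178/(-39003678*I + 14178*√2377947) ≈ -1.3021e-6 - 2.3229e-6*I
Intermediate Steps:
I = -3239234 (I = -922266 - 2316968 = -3239234)
d = I*√2377947 (d = √(861287 - 3239234) = √(-2377947) = I*√2377947 ≈ 1542.1*I)
N = 1/(2751 + I*√2377947) ≈ 0.00027659 - 0.00015504*I
N/(√(493525 - 507703)) = (917/3315316 - I*√2377947/9945948)/(√(493525 - 507703)) = (917/3315316 - I*√2377947/9945948)/(√(-14178)) = (917/3315316 - I*√2377947/9945948)/((I*√14178)) = (917/3315316 - I*√2377947/9945948)*(-I*√14178/14178) = -I*√14178*(917/3315316 - I*√2377947/9945948)/14178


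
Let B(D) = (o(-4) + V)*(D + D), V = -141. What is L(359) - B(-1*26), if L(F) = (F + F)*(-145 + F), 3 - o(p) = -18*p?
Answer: 142732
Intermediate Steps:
o(p) = 3 + 18*p (o(p) = 3 - (-18)*p = 3 + 18*p)
L(F) = 2*F*(-145 + F) (L(F) = (2*F)*(-145 + F) = 2*F*(-145 + F))
B(D) = -420*D (B(D) = ((3 + 18*(-4)) - 141)*(D + D) = ((3 - 72) - 141)*(2*D) = (-69 - 141)*(2*D) = -420*D)
L(359) - B(-1*26) = 2*359*(-145 + 359) - (-420)*(-1*26) = 2*359*214 - (-420)*(-26) = 153652 - 1*10920 = 153652 - 10920 = 142732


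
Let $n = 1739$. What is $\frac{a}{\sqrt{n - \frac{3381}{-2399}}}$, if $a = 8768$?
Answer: $\frac{4384 \sqrt{10016405558}}{2087621} \approx 210.17$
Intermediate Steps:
$\frac{a}{\sqrt{n - \frac{3381}{-2399}}} = \frac{8768}{\sqrt{1739 - \frac{3381}{-2399}}} = \frac{8768}{\sqrt{1739 - - \frac{3381}{2399}}} = \frac{8768}{\sqrt{1739 + \frac{3381}{2399}}} = \frac{8768}{\sqrt{\frac{4175242}{2399}}} = \frac{8768}{\frac{1}{2399} \sqrt{10016405558}} = 8768 \frac{\sqrt{10016405558}}{4175242} = \frac{4384 \sqrt{10016405558}}{2087621}$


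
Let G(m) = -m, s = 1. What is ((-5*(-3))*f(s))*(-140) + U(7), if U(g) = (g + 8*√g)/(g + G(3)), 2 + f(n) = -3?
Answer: 42007/4 + 2*√7 ≈ 10507.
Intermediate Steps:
f(n) = -5 (f(n) = -2 - 3 = -5)
U(g) = (g + 8*√g)/(-3 + g) (U(g) = (g + 8*√g)/(g - 1*3) = (g + 8*√g)/(g - 3) = (g + 8*√g)/(-3 + g))
((-5*(-3))*f(s))*(-140) + U(7) = (-5*(-3)*(-5))*(-140) + (7 + 8*√7)/(-3 + 7) = (15*(-5))*(-140) + (7 + 8*√7)/4 = -75*(-140) + (7 + 8*√7)/4 = 10500 + (7/4 + 2*√7) = 42007/4 + 2*√7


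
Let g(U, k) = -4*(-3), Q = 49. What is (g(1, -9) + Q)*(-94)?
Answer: -5734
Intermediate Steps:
g(U, k) = 12
(g(1, -9) + Q)*(-94) = (12 + 49)*(-94) = 61*(-94) = -5734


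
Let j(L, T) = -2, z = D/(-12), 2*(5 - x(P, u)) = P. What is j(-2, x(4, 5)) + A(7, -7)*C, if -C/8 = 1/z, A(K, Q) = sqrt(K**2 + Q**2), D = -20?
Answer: -2 - 168*sqrt(2)/5 ≈ -49.518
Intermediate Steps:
x(P, u) = 5 - P/2
z = 5/3 (z = -20/(-12) = -20*(-1/12) = 5/3 ≈ 1.6667)
C = -24/5 (C = -8/5/3 = -8*3/5 = -24/5 ≈ -4.8000)
j(-2, x(4, 5)) + A(7, -7)*C = -2 + sqrt(7**2 + (-7)**2)*(-24/5) = -2 + sqrt(49 + 49)*(-24/5) = -2 + sqrt(98)*(-24/5) = -2 + (7*sqrt(2))*(-24/5) = -2 - 168*sqrt(2)/5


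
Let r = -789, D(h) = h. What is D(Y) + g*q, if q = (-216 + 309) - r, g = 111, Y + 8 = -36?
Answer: 97858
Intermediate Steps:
Y = -44 (Y = -8 - 36 = -44)
q = 882 (q = (-216 + 309) - 1*(-789) = 93 + 789 = 882)
D(Y) + g*q = -44 + 111*882 = -44 + 97902 = 97858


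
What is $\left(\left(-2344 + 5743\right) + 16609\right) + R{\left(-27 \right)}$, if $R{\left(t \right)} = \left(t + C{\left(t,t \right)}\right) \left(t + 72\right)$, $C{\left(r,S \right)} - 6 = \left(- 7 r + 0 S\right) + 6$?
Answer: $27838$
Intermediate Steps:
$C{\left(r,S \right)} = 12 - 7 r$ ($C{\left(r,S \right)} = 6 + \left(\left(- 7 r + 0 S\right) + 6\right) = 6 + \left(\left(- 7 r + 0\right) + 6\right) = 6 - \left(-6 + 7 r\right) = 12 - 7 r$)
$R{\left(t \right)} = \left(12 - 6 t\right) \left(72 + t\right)$ ($R{\left(t \right)} = \left(t - \left(-12 + 7 t\right)\right) \left(t + 72\right) = \left(12 - 6 t\right) \left(72 + t\right)$)
$\left(\left(-2344 + 5743\right) + 16609\right) + R{\left(-27 \right)} = \left(\left(-2344 + 5743\right) + 16609\right) - \left(-12204 + 4374\right) = \left(3399 + 16609\right) + \left(864 + 11340 - 4374\right) = 20008 + \left(864 + 11340 - 4374\right) = 20008 + 7830 = 27838$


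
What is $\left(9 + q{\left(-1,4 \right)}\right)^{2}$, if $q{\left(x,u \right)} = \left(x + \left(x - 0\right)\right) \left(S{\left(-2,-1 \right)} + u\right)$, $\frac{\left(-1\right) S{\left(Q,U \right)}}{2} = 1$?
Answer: $25$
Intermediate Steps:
$S{\left(Q,U \right)} = -2$ ($S{\left(Q,U \right)} = \left(-2\right) 1 = -2$)
$q{\left(x,u \right)} = 2 x \left(-2 + u\right)$ ($q{\left(x,u \right)} = \left(x + \left(x - 0\right)\right) \left(-2 + u\right) = \left(x + \left(x + 0\right)\right) \left(-2 + u\right) = \left(x + x\right) \left(-2 + u\right) = 2 x \left(-2 + u\right)$)
$\left(9 + q{\left(-1,4 \right)}\right)^{2} = \left(9 + 2 \left(-1\right) \left(-2 + 4\right)\right)^{2} = \left(9 + 2 \left(-1\right) 2\right)^{2} = \left(9 - 4\right)^{2} = 5^{2} = 25$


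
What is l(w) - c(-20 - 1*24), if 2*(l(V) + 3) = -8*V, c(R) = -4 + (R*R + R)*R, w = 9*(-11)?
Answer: 83645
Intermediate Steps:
w = -99
c(R) = -4 + R*(R + R**2) (c(R) = -4 + (R**2 + R)*R = -4 + (R + R**2)*R = -4 + R*(R + R**2))
l(V) = -3 - 4*V (l(V) = -3 + (-8*V)/2 = -3 - 4*V)
l(w) - c(-20 - 1*24) = (-3 - 4*(-99)) - (-4 + (-20 - 1*24)**2 + (-20 - 1*24)**3) = (-3 + 396) - (-4 + (-20 - 24)**2 + (-20 - 24)**3) = 393 - (-4 + (-44)**2 + (-44)**3) = 393 - (-4 + 1936 - 85184) = 393 - 1*(-83252) = 393 + 83252 = 83645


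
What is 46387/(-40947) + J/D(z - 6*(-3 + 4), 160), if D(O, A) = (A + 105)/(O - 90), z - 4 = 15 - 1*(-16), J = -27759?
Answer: 69323221598/10850955 ≈ 6388.7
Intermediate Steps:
z = 35 (z = 4 + (15 - 1*(-16)) = 4 + (15 + 16) = 4 + 31 = 35)
D(O, A) = (105 + A)/(-90 + O)
46387/(-40947) + J/D(z - 6*(-3 + 4), 160) = 46387/(-40947) - 27759*(-90 + (35 - 6*(-3 + 4)))/(105 + 160) = 46387*(-1/40947) - 27759/(265/(-90 + (35 - 6))) = -46387/40947 - 27759/(265/(-90 + (35 - 1*6))) = -46387/40947 - 27759/(265/(-90 + (35 - 6))) = -46387/40947 - 27759/(265/(-90 + 29)) = -46387/40947 - 27759/(265/(-61)) = -46387/40947 - 27759/((-1/61*265)) = -46387/40947 - 27759/(-265/61) = -46387/40947 - 27759*(-61/265) = -46387/40947 + 1693299/265 = 69323221598/10850955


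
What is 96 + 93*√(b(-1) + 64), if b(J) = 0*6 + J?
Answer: 96 + 279*√7 ≈ 834.17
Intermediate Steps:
b(J) = J (b(J) = 0 + J = J)
96 + 93*√(b(-1) + 64) = 96 + 93*√(-1 + 64) = 96 + 93*√63 = 96 + 93*(3*√7) = 96 + 279*√7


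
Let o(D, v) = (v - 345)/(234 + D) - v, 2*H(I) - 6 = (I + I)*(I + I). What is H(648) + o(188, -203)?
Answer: 177242680/211 ≈ 8.4001e+5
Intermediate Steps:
H(I) = 3 + 2*I² (H(I) = 3 + ((I + I)*(I + I))/2 = 3 + ((2*I)*(2*I))/2 = 3 + (4*I²)/2 = 3 + 2*I²)
o(D, v) = -v + (-345 + v)/(234 + D) (o(D, v) = (-345 + v)/(234 + D) - v = -v + (-345 + v)/(234 + D))
H(648) + o(188, -203) = (3 + 2*648²) + (-345 - 233*(-203) - 1*188*(-203))/(234 + 188) = (3 + 2*419904) + (-345 + 47299 + 38164)/422 = (3 + 839808) + (1/422)*85118 = 839811 + 42559/211 = 177242680/211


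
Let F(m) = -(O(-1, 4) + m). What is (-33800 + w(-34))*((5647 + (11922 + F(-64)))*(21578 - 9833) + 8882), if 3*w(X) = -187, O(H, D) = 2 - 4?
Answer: -21041914115759/3 ≈ -7.0140e+12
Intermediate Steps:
O(H, D) = -2
w(X) = -187/3 (w(X) = (⅓)*(-187) = -187/3)
F(m) = 2 - m (F(m) = -(-2 + m) = 2 - m)
(-33800 + w(-34))*((5647 + (11922 + F(-64)))*(21578 - 9833) + 8882) = (-33800 - 187/3)*((5647 + (11922 + (2 - 1*(-64))))*(21578 - 9833) + 8882) = -101587*((5647 + (11922 + (2 + 64)))*11745 + 8882)/3 = -101587*((5647 + (11922 + 66))*11745 + 8882)/3 = -101587*((5647 + 11988)*11745 + 8882)/3 = -101587*(17635*11745 + 8882)/3 = -101587*(207123075 + 8882)/3 = -101587/3*207131957 = -21041914115759/3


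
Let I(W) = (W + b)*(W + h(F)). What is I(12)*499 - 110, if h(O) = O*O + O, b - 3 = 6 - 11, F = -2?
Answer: 69750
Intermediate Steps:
b = -2 (b = 3 + (6 - 11) = 3 - 5 = -2)
h(O) = O + O² (h(O) = O² + O = O + O²)
I(W) = (-2 + W)*(2 + W) (I(W) = (W - 2)*(W - 2*(1 - 2)) = (-2 + W)*(W - 2*(-1)) = (-2 + W)*(W + 2) = (-2 + W)*(2 + W))
I(12)*499 - 110 = (-4 + 12²)*499 - 110 = (-4 + 144)*499 - 110 = 140*499 - 110 = 69860 - 110 = 69750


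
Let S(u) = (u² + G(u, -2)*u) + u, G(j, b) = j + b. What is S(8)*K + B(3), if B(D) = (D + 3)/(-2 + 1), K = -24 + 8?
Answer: -1926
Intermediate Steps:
G(j, b) = b + j
S(u) = u + u² + u*(-2 + u) (S(u) = (u² + (-2 + u)*u) + u = (u² + u*(-2 + u)) + u = u + u² + u*(-2 + u))
K = -16
B(D) = -3 - D (B(D) = (3 + D)/(-1) = (3 + D)*(-1) = -3 - D)
S(8)*K + B(3) = (8*(-1 + 2*8))*(-16) + (-3 - 1*3) = (8*(-1 + 16))*(-16) + (-3 - 3) = (8*15)*(-16) - 6 = 120*(-16) - 6 = -1920 - 6 = -1926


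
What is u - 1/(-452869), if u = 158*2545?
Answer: 182103153591/452869 ≈ 4.0211e+5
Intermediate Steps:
u = 402110
u - 1/(-452869) = 402110 - 1/(-452869) = 402110 - 1*(-1/452869) = 402110 + 1/452869 = 182103153591/452869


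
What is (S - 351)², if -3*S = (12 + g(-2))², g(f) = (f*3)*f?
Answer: 294849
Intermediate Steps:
g(f) = 3*f² (g(f) = (3*f)*f = 3*f²)
S = -192 (S = -(12 + 3*(-2)²)²/3 = -(12 + 3*4)²/3 = -(12 + 12)²/3 = -⅓*24² = -⅓*576 = -192)
(S - 351)² = (-192 - 351)² = (-543)² = 294849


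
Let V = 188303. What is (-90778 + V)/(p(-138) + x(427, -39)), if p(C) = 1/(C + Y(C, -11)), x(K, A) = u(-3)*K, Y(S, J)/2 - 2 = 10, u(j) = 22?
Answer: 2223570/214183 ≈ 10.382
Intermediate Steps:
Y(S, J) = 24 (Y(S, J) = 4 + 2*10 = 4 + 20 = 24)
x(K, A) = 22*K
p(C) = 1/(24 + C) (p(C) = 1/(C + 24) = 1/(24 + C))
(-90778 + V)/(p(-138) + x(427, -39)) = (-90778 + 188303)/(1/(24 - 138) + 22*427) = 97525/(1/(-114) + 9394) = 97525/(-1/114 + 9394) = 97525/(1070915/114) = 97525*(114/1070915) = 2223570/214183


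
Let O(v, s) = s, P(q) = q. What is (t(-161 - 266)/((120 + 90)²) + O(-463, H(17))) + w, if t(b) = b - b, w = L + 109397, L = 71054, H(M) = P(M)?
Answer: 180468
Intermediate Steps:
H(M) = M
w = 180451 (w = 71054 + 109397 = 180451)
t(b) = 0
(t(-161 - 266)/((120 + 90)²) + O(-463, H(17))) + w = (0/((120 + 90)²) + 17) + 180451 = (0/(210²) + 17) + 180451 = (0/44100 + 17) + 180451 = (0*(1/44100) + 17) + 180451 = (0 + 17) + 180451 = 17 + 180451 = 180468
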